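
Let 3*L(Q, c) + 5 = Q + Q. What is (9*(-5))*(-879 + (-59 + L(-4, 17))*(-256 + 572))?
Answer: 940155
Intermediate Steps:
L(Q, c) = -5/3 + 2*Q/3 (L(Q, c) = -5/3 + (Q + Q)/3 = -5/3 + (2*Q)/3 = -5/3 + 2*Q/3)
(9*(-5))*(-879 + (-59 + L(-4, 17))*(-256 + 572)) = (9*(-5))*(-879 + (-59 + (-5/3 + (⅔)*(-4)))*(-256 + 572)) = -45*(-879 + (-59 + (-5/3 - 8/3))*316) = -45*(-879 + (-59 - 13/3)*316) = -45*(-879 - 190/3*316) = -45*(-879 - 60040/3) = -45*(-62677/3) = 940155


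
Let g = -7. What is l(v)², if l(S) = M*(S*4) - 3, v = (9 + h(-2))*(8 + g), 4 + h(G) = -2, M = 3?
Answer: 1089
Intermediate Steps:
h(G) = -6 (h(G) = -4 - 2 = -6)
v = 3 (v = (9 - 6)*(8 - 7) = 3*1 = 3)
l(S) = -3 + 12*S (l(S) = 3*(S*4) - 3 = 3*(4*S) - 3 = 12*S - 3 = -3 + 12*S)
l(v)² = (-3 + 12*3)² = (-3 + 36)² = 33² = 1089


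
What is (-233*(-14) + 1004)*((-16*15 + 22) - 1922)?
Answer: -9129240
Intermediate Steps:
(-233*(-14) + 1004)*((-16*15 + 22) - 1922) = (3262 + 1004)*((-240 + 22) - 1922) = 4266*(-218 - 1922) = 4266*(-2140) = -9129240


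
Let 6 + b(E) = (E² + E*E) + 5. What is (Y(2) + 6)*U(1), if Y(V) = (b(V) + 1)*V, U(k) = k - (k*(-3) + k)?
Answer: 66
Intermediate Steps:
b(E) = -1 + 2*E² (b(E) = -6 + ((E² + E*E) + 5) = -6 + ((E² + E²) + 5) = -6 + (2*E² + 5) = -6 + (5 + 2*E²) = -1 + 2*E²)
U(k) = 3*k (U(k) = k - (-3*k + k) = k - (-2)*k = k + 2*k = 3*k)
Y(V) = 2*V³ (Y(V) = ((-1 + 2*V²) + 1)*V = (2*V²)*V = 2*V³)
(Y(2) + 6)*U(1) = (2*2³ + 6)*(3*1) = (2*8 + 6)*3 = (16 + 6)*3 = 22*3 = 66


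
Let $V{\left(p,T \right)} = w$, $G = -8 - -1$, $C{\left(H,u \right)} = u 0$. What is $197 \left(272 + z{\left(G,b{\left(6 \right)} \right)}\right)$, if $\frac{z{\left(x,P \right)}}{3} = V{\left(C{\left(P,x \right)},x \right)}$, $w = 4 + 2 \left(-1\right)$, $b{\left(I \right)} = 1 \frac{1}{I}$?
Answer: $54766$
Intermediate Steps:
$C{\left(H,u \right)} = 0$
$b{\left(I \right)} = \frac{1}{I}$
$G = -7$ ($G = -8 + 1 = -7$)
$w = 2$ ($w = 4 - 2 = 2$)
$V{\left(p,T \right)} = 2$
$z{\left(x,P \right)} = 6$ ($z{\left(x,P \right)} = 3 \cdot 2 = 6$)
$197 \left(272 + z{\left(G,b{\left(6 \right)} \right)}\right) = 197 \left(272 + 6\right) = 197 \cdot 278 = 54766$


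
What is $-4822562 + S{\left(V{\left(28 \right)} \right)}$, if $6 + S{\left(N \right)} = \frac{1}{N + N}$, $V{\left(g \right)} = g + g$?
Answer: $- \frac{540127615}{112} \approx -4.8226 \cdot 10^{6}$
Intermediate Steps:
$V{\left(g \right)} = 2 g$
$S{\left(N \right)} = -6 + \frac{1}{2 N}$ ($S{\left(N \right)} = -6 + \frac{1}{N + N} = -6 + \frac{1}{2 N}$)
$-4822562 + S{\left(V{\left(28 \right)} \right)} = -4822562 - \left(6 - \frac{1}{2 \cdot 2 \cdot 28}\right) = -4822562 - \left(6 - \frac{1}{2 \cdot 56}\right) = -4822562 + \left(-6 + \frac{1}{2} \cdot \frac{1}{56}\right) = -4822562 + \left(-6 + \frac{1}{112}\right) = -4822562 - \frac{671}{112} = - \frac{540127615}{112}$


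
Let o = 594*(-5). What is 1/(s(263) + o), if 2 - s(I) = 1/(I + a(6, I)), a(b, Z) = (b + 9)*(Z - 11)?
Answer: -4043/11999625 ≈ -0.00033693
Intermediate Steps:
o = -2970
a(b, Z) = (-11 + Z)*(9 + b) (a(b, Z) = (9 + b)*(-11 + Z) = (-11 + Z)*(9 + b))
s(I) = 2 - 1/(-165 + 16*I) (s(I) = 2 - 1/(I + (-99 - 11*6 + 9*I + I*6)) = 2 - 1/(I + (-99 - 66 + 9*I + 6*I)) = 2 - 1/(I + (-165 + 15*I)) = 2 - 1/(-165 + 16*I))
1/(s(263) + o) = 1/((-331 + 32*263)/(-165 + 16*263) - 2970) = 1/((-331 + 8416)/(-165 + 4208) - 2970) = 1/(8085/4043 - 2970) = 1/(-11999625/4043) = -4043/11999625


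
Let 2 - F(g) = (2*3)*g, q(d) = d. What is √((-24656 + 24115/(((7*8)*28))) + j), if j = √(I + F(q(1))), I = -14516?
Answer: √(-77272986 + 68992*I*√30)/56 ≈ 0.38382 + 156.97*I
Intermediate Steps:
F(g) = 2 - 6*g (F(g) = 2 - 2*3*g = 2 - 6*g)
j = 22*I*√30 (j = √(-14516 + (2 - 6*1)) = √(-14516 + (2 - 6)) = √(-14516 - 4) = √(-14520) = 22*I*√30 ≈ 120.5*I)
√((-24656 + 24115/(((7*8)*28))) + j) = √((-24656 + 24115/(((7*8)*28))) + 22*I*√30) = √((-24656 + 24115/((56*28))) + 22*I*√30) = √((-24656 + 24115/1568) + 22*I*√30) = √((-24656 + 24115*(1/1568)) + 22*I*√30) = √((-24656 + 3445/224) + 22*I*√30) = √(-5519499/224 + 22*I*√30)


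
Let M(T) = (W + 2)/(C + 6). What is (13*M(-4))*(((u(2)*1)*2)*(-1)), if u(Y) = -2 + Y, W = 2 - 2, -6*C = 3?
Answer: 0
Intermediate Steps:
C = -½ (C = -⅙*3 = -½ ≈ -0.50000)
W = 0
M(T) = 4/11 (M(T) = (0 + 2)/(-½ + 6) = 2/(11/2) = 2*(2/11) = 4/11)
(13*M(-4))*(((u(2)*1)*2)*(-1)) = (13*(4/11))*((((-2 + 2)*1)*2)*(-1)) = 52*(((0*1)*2)*(-1))/11 = 52*((0*2)*(-1))/11 = 52*(0*(-1))/11 = (52/11)*0 = 0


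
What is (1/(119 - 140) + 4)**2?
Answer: 6889/441 ≈ 15.621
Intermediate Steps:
(1/(119 - 140) + 4)**2 = (1/(-21) + 4)**2 = (-1/21 + 4)**2 = (83/21)**2 = 6889/441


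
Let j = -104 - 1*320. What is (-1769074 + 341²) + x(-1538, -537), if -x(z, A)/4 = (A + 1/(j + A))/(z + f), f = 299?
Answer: -1967947980679/1190679 ≈ -1.6528e+6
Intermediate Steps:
j = -424 (j = -104 - 320 = -424)
x(z, A) = -4*(A + 1/(-424 + A))/(299 + z) (x(z, A) = -4*(A + 1/(-424 + A))/(z + 299) = -4*(A + 1/(-424 + A))/(299 + z))
(-1769074 + 341²) + x(-1538, -537) = (-1769074 + 341²) + 4*(-1 - 1*(-537)² + 424*(-537))/(-126776 - 424*(-1538) + 299*(-537) - 537*(-1538)) = (-1769074 + 116281) + 4*(-1 - 1*288369 - 227688)/(-126776 + 652112 - 160563 + 825906) = -1652793 + 4*(-1 - 288369 - 227688)/1190679 = -1652793 + 4*(1/1190679)*(-516058) = -1652793 - 2064232/1190679 = -1967947980679/1190679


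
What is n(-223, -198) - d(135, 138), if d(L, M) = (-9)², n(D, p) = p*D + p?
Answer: 43875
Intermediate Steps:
n(D, p) = p + D*p (n(D, p) = D*p + p = p + D*p)
d(L, M) = 81
n(-223, -198) - d(135, 138) = -198*(1 - 223) - 1*81 = -198*(-222) - 81 = 43956 - 81 = 43875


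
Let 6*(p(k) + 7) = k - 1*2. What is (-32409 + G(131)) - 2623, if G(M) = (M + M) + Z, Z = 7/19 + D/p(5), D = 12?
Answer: -8588555/247 ≈ -34772.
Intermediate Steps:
p(k) = -22/3 + k/6 (p(k) = -7 + (k - 1*2)/6 = -7 + (k - 2)/6 = -7 + (-2 + k)/6 = -7 + (-⅓ + k/6) = -22/3 + k/6)
Z = -365/247 (Z = 7/19 + 12/(-22/3 + (⅙)*5) = 7*(1/19) + 12/(-22/3 + ⅚) = 7/19 + 12/(-13/2) = 7/19 + 12*(-2/13) = 7/19 - 24/13 = -365/247 ≈ -1.4777)
G(M) = -365/247 + 2*M (G(M) = (M + M) - 365/247 = 2*M - 365/247 = -365/247 + 2*M)
(-32409 + G(131)) - 2623 = (-32409 + (-365/247 + 2*131)) - 2623 = (-32409 + (-365/247 + 262)) - 2623 = (-32409 + 64349/247) - 2623 = -7940674/247 - 2623 = -8588555/247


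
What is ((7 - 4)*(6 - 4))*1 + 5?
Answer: 11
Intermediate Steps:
((7 - 4)*(6 - 4))*1 + 5 = (3*2)*1 + 5 = 6*1 + 5 = 6 + 5 = 11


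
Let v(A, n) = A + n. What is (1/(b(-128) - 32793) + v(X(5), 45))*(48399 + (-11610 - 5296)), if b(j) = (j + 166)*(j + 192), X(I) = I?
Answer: 47807917157/30361 ≈ 1.5746e+6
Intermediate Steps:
b(j) = (166 + j)*(192 + j)
(1/(b(-128) - 32793) + v(X(5), 45))*(48399 + (-11610 - 5296)) = (1/((31872 + (-128)² + 358*(-128)) - 32793) + (5 + 45))*(48399 + (-11610 - 5296)) = (1/((31872 + 16384 - 45824) - 32793) + 50)*(48399 - 16906) = (1/(2432 - 32793) + 50)*31493 = (1/(-30361) + 50)*31493 = (-1/30361 + 50)*31493 = (1518049/30361)*31493 = 47807917157/30361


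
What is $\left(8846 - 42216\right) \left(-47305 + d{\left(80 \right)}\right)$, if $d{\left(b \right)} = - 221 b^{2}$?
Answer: $48777095850$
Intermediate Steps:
$\left(8846 - 42216\right) \left(-47305 + d{\left(80 \right)}\right) = \left(8846 - 42216\right) \left(-47305 - 221 \cdot 80^{2}\right) = - 33370 \left(-47305 - 1414400\right) = \left(-33370\right) \left(-1461705\right) = 48777095850$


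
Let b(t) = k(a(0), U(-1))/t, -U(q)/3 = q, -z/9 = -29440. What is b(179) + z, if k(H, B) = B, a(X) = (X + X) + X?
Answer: 47427843/179 ≈ 2.6496e+5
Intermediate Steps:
z = 264960 (z = -9*(-29440) = 264960)
a(X) = 3*X (a(X) = 2*X + X = 3*X)
U(q) = -3*q
b(t) = 3/t (b(t) = (-3*(-1))/t = 3/t)
b(179) + z = 3/179 + 264960 = 47427843/179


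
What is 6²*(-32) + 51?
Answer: -1101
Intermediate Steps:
6²*(-32) + 51 = 36*(-32) + 51 = -1152 + 51 = -1101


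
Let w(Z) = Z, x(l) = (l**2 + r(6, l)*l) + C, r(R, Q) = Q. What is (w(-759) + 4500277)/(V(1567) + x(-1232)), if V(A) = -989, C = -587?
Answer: 2249759/1517036 ≈ 1.4830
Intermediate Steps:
x(l) = -587 + 2*l**2 (x(l) = (l**2 + l*l) - 587 = (l**2 + l**2) - 587 = 2*l**2 - 587 = -587 + 2*l**2)
(w(-759) + 4500277)/(V(1567) + x(-1232)) = (-759 + 4500277)/(-989 + (-587 + 2*(-1232)**2)) = 4499518/(-989 + (-587 + 2*1517824)) = 4499518/(-989 + (-587 + 3035648)) = 4499518/(-989 + 3035061) = 4499518/3034072 = 4499518*(1/3034072) = 2249759/1517036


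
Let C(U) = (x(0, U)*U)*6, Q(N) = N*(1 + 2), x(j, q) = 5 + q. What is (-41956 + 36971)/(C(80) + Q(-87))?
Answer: -4985/40539 ≈ -0.12297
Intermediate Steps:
Q(N) = 3*N (Q(N) = N*3 = 3*N)
C(U) = 6*U*(5 + U) (C(U) = ((5 + U)*U)*6 = (U*(5 + U))*6 = 6*U*(5 + U))
(-41956 + 36971)/(C(80) + Q(-87)) = (-41956 + 36971)/(6*80*(5 + 80) + 3*(-87)) = -4985/(6*80*85 - 261) = -4985/(40800 - 261) = -4985/40539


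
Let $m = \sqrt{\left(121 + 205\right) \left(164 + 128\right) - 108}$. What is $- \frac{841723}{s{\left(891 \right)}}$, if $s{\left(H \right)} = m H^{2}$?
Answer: $- \frac{841723 \sqrt{23771}}{37742690502} \approx -0.0034384$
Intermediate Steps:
$m = 2 \sqrt{23771}$ ($m = \sqrt{326 \cdot 292 - 108} = \sqrt{95192 - 108} = \sqrt{95084} = 2 \sqrt{23771} \approx 308.36$)
$s{\left(H \right)} = 2 \sqrt{23771} H^{2}$
$- \frac{841723}{s{\left(891 \right)}} = - \frac{841723}{2 \sqrt{23771} \cdot 891^{2}} = - \frac{841723}{2 \sqrt{23771} \cdot 793881} = - \frac{841723}{1587762 \sqrt{23771}} = - 841723 \frac{\sqrt{23771}}{37742690502} = - \frac{841723 \sqrt{23771}}{37742690502}$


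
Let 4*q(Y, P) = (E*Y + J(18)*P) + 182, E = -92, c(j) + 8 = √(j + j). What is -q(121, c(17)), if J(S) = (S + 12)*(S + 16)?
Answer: 9555/2 - 255*√34 ≈ 3290.6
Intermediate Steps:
c(j) = -8 + √2*√j (c(j) = -8 + √(j + j) = -8 + √(2*j) = -8 + √2*√j)
J(S) = (12 + S)*(16 + S)
q(Y, P) = 91/2 - 23*Y + 255*P (q(Y, P) = ((-92*Y + (192 + 18² + 28*18)*P) + 182)/4 = ((-92*Y + (192 + 324 + 504)*P) + 182)/4 = ((-92*Y + 1020*P) + 182)/4 = (182 - 92*Y + 1020*P)/4 = 91/2 - 23*Y + 255*P)
-q(121, c(17)) = -(91/2 - 23*121 + 255*(-8 + √2*√17)) = -(91/2 - 2783 + 255*(-8 + √34)) = -(91/2 - 2783 + (-2040 + 255*√34)) = -(-9555/2 + 255*√34) = 9555/2 - 255*√34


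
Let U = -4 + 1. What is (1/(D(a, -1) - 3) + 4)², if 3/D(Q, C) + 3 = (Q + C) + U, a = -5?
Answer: 2304/169 ≈ 13.633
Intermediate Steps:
U = -3
D(Q, C) = 3/(-6 + C + Q) (D(Q, C) = 3/(-3 + ((Q + C) - 3)) = 3/(-3 + ((C + Q) - 3)) = 3/(-3 + (-3 + C + Q)) = 3/(-6 + C + Q))
(1/(D(a, -1) - 3) + 4)² = (1/(3/(-6 - 1 - 5) - 3) + 4)² = (1/(3/(-12) - 3) + 4)² = (1/(3*(-1/12) - 3) + 4)² = (1/(-¼ - 3) + 4)² = (1/(-13/4) + 4)² = (-4/13 + 4)² = (48/13)² = 2304/169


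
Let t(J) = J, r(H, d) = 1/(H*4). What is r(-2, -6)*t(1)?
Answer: -⅛ ≈ -0.12500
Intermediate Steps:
r(H, d) = 1/(4*H) (r(H, d) = (¼)/H = 1/(4*H))
r(-2, -6)*t(1) = ((¼)/(-2))*1 = ((¼)*(-½))*1 = -⅛*1 = -⅛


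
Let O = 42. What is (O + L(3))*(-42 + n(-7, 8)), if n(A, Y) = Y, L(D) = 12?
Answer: -1836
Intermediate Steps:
(O + L(3))*(-42 + n(-7, 8)) = (42 + 12)*(-42 + 8) = 54*(-34) = -1836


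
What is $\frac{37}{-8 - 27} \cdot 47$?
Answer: $- \frac{1739}{35} \approx -49.686$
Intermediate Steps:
$\frac{37}{-8 - 27} \cdot 47 = \frac{37}{-35} \cdot 47 = 37 \left(- \frac{1}{35}\right) 47 = \left(- \frac{37}{35}\right) 47 = - \frac{1739}{35}$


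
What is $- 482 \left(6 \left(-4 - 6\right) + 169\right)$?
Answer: $-52538$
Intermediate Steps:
$- 482 \left(6 \left(-4 - 6\right) + 169\right) = - 482 \left(6 \left(-10\right) + 169\right) = - 482 \left(-60 + 169\right) = \left(-482\right) 109 = -52538$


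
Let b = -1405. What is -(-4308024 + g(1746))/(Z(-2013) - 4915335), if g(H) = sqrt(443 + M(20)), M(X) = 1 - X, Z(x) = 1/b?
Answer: -1513193430/1726511419 + 1405*sqrt(106)/3453022838 ≈ -0.87644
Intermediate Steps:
Z(x) = -1/1405 (Z(x) = 1/(-1405) = -1/1405)
g(H) = 2*sqrt(106) (g(H) = sqrt(443 + (1 - 1*20)) = sqrt(443 + (1 - 20)) = sqrt(443 - 19) = sqrt(424) = 2*sqrt(106))
-(-4308024 + g(1746))/(Z(-2013) - 4915335) = -(-4308024 + 2*sqrt(106))/(-1/1405 - 4915335) = -(-4308024 + 2*sqrt(106))/(-6906045676/1405) = -(-4308024 + 2*sqrt(106))*(-1405)/6906045676 = -(1513193430/1726511419 - 1405*sqrt(106)/3453022838) = -1513193430/1726511419 + 1405*sqrt(106)/3453022838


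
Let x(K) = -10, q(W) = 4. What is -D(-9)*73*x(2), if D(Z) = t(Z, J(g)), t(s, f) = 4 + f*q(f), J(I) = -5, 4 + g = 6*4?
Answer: -11680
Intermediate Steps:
g = 20 (g = -4 + 6*4 = -4 + 24 = 20)
t(s, f) = 4 + 4*f (t(s, f) = 4 + f*4 = 4 + 4*f)
D(Z) = -16 (D(Z) = 4 + 4*(-5) = 4 - 20 = -16)
-D(-9)*73*x(2) = -(-16*73)*(-10) = -(-1168)*(-10) = -1*11680 = -11680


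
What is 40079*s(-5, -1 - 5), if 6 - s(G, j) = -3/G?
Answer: 1082133/5 ≈ 2.1643e+5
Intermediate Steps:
s(G, j) = 6 + 3/G (s(G, j) = 6 - (-3)/G = 6 + 3/G)
40079*s(-5, -1 - 5) = 40079*(6 + 3/(-5)) = 40079*(6 + 3*(-⅕)) = 40079*(6 - ⅗) = 40079*(27/5) = 1082133/5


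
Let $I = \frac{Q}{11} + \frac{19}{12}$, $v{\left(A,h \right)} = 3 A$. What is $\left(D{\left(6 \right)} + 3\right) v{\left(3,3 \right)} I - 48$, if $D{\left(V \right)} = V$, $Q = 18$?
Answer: $\frac{9363}{44} \approx 212.8$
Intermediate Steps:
$I = \frac{425}{132}$ ($I = \frac{18}{11} + \frac{19}{12} = \frac{425}{132} \approx 3.2197$)
$\left(D{\left(6 \right)} + 3\right) v{\left(3,3 \right)} I - 48 = \left(6 + 3\right) 3 \cdot 3 \cdot \frac{425}{132} - 48 = 9 \cdot 9 \cdot \frac{425}{132} - 48 = 81 \cdot \frac{425}{132} - 48 = \frac{11475}{44} - 48 = \frac{9363}{44}$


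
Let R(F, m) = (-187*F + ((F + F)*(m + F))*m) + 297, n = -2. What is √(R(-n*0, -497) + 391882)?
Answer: √392179 ≈ 626.24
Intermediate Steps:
R(F, m) = 297 - 187*F + 2*F*m*(F + m) (R(F, m) = (-187*F + ((2*F)*(F + m))*m) + 297 = (-187*F + (2*F*(F + m))*m) + 297 = (-187*F + 2*F*m*(F + m)) + 297 = 297 - 187*F + 2*F*m*(F + m))
√(R(-n*0, -497) + 391882) = √((297 - 187*(-1*(-2))*0 + 2*(-1*(-2)*0)*(-497)² + 2*(-497)*(-1*(-2)*0)²) + 391882) = √((297 - 374*0 + 2*(2*0)*247009 + 2*(-497)*(2*0)²) + 391882) = √((297 - 187*0 + 2*0*247009 + 2*(-497)*0²) + 391882) = √((297 + 0 + 0 + 2*(-497)*0) + 391882) = √((297 + 0 + 0 + 0) + 391882) = √(297 + 391882) = √392179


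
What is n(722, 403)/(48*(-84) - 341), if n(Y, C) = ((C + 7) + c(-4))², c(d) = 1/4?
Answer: -2692881/69968 ≈ -38.487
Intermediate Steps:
c(d) = ¼
n(Y, C) = (29/4 + C)² (n(Y, C) = ((C + 7) + ¼)² = ((7 + C) + ¼)² = (29/4 + C)²)
n(722, 403)/(48*(-84) - 341) = ((29 + 4*403)²/16)/(48*(-84) - 341) = ((29 + 1612)²/16)/(-4032 - 341) = ((1/16)*1641²)/(-4373) = ((1/16)*2692881)*(-1/4373) = (2692881/16)*(-1/4373) = -2692881/69968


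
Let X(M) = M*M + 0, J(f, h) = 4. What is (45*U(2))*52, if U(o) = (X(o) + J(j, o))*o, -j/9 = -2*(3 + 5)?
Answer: 37440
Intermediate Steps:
j = 144 (j = -(-18)*(3 + 5) = -(-18)*8 = -9*(-16) = 144)
X(M) = M**2 (X(M) = M**2 + 0 = M**2)
U(o) = o*(4 + o**2) (U(o) = (o**2 + 4)*o = (4 + o**2)*o = o*(4 + o**2))
(45*U(2))*52 = (45*(2*(4 + 2**2)))*52 = (45*(2*(4 + 4)))*52 = (45*(2*8))*52 = (45*16)*52 = 720*52 = 37440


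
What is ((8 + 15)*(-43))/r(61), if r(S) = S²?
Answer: -989/3721 ≈ -0.26579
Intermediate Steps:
((8 + 15)*(-43))/r(61) = ((8 + 15)*(-43))/(61²) = (23*(-43))/3721 = -989*1/3721 = -989/3721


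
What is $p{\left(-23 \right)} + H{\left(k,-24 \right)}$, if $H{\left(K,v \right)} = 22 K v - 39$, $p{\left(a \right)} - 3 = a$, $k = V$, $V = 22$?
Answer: $-11675$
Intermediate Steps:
$k = 22$
$p{\left(a \right)} = 3 + a$
$H{\left(K,v \right)} = -39 + 22 K v$ ($H{\left(K,v \right)} = 22 K v - 39 = -39 + 22 K v$)
$p{\left(-23 \right)} + H{\left(k,-24 \right)} = \left(3 - 23\right) + \left(-39 + 22 \cdot 22 \left(-24\right)\right) = -20 - 11655 = -11675$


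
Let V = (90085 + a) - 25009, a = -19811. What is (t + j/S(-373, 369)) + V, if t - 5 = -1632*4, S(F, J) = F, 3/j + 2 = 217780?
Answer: 3147058917945/81231194 ≈ 38742.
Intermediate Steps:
j = 3/217778 (j = 3/(-2 + 217780) = 3/217778 ≈ 1.3775e-5)
t = -6523 (t = 5 - 1632*4 = 5 - 6528 = -6523)
V = 45265 (V = (90085 - 19811) - 25009 = 70274 - 25009 = 45265)
(t + j/S(-373, 369)) + V = (-6523 + (3/217778)/(-373)) + 45265 = (-6523 + (3/217778)*(-1/373)) + 45265 = (-6523 - 3/81231194) + 45265 = -529871078465/81231194 + 45265 = 3147058917945/81231194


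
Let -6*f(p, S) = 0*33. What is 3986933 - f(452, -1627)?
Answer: 3986933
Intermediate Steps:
f(p, S) = 0 (f(p, S) = -0*33 = -⅙*0 = 0)
3986933 - f(452, -1627) = 3986933 - 1*0 = 3986933 + 0 = 3986933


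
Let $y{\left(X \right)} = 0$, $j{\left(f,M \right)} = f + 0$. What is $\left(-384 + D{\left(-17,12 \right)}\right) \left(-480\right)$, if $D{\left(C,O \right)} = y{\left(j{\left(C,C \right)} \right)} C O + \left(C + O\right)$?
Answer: $186720$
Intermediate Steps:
$j{\left(f,M \right)} = f$
$D{\left(C,O \right)} = C + O$ ($D{\left(C,O \right)} = 0 C O + \left(C + O\right) = 0 O + \left(C + O\right) = 0 + \left(C + O\right) = C + O$)
$\left(-384 + D{\left(-17,12 \right)}\right) \left(-480\right) = \left(-384 + \left(-17 + 12\right)\right) \left(-480\right) = \left(-384 - 5\right) \left(-480\right) = \left(-389\right) \left(-480\right) = 186720$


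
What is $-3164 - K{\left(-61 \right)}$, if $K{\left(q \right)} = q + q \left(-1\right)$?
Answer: $-3164$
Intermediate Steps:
$K{\left(q \right)} = 0$ ($K{\left(q \right)} = q - q = 0$)
$-3164 - K{\left(-61 \right)} = -3164 - 0 = -3164 + 0 = -3164$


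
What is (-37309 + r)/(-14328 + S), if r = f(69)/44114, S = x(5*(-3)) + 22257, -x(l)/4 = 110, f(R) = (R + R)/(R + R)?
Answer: -1645849225/330369746 ≈ -4.9818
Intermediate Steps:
f(R) = 1 (f(R) = (2*R)/((2*R)) = (2*R)*(1/(2*R)) = 1)
x(l) = -440 (x(l) = -4*110 = -440)
S = 21817 (S = -440 + 22257 = 21817)
r = 1/44114 ≈ 2.2669e-5
(-37309 + r)/(-14328 + S) = (-37309 + 1/44114)/(-14328 + 21817) = -1645849225/44114/7489 = -1645849225/44114*1/7489 = -1645849225/330369746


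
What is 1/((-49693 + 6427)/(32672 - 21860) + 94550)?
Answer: 1802/170371889 ≈ 1.0577e-5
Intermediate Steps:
1/((-49693 + 6427)/(32672 - 21860) + 94550) = 1/(-43266/10812 + 94550) = 1/(-43266*1/10812 + 94550) = 1/(-7211/1802 + 94550) = 1/(170371889/1802) = 1802/170371889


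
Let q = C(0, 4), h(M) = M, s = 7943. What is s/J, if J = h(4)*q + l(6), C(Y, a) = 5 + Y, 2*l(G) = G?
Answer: 7943/23 ≈ 345.35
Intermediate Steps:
l(G) = G/2
q = 5 (q = 5 + 0 = 5)
J = 23 (J = 4*5 + (½)*6 = 20 + 3 = 23)
s/J = 7943/23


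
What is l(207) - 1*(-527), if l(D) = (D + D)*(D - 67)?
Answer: 58487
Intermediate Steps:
l(D) = 2*D*(-67 + D) (l(D) = (2*D)*(-67 + D) = 2*D*(-67 + D))
l(207) - 1*(-527) = 2*207*(-67 + 207) - 1*(-527) = 2*207*140 + 527 = 57960 + 527 = 58487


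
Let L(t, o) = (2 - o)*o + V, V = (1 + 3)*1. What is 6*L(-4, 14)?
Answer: -984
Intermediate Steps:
V = 4 (V = 4*1 = 4)
L(t, o) = 4 + o*(2 - o) (L(t, o) = (2 - o)*o + 4 = o*(2 - o) + 4 = 4 + o*(2 - o))
6*L(-4, 14) = 6*(4 - 1*14² + 2*14) = 6*(4 - 1*196 + 28) = 6*(4 - 196 + 28) = 6*(-164) = -984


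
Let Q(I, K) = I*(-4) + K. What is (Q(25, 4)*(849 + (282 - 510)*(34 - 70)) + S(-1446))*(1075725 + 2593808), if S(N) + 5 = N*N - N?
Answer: 4487416862705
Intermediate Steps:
Q(I, K) = K - 4*I (Q(I, K) = -4*I + K = K - 4*I)
S(N) = -5 + N**2 - N (S(N) = -5 + (N*N - N) = -5 + (N**2 - N) = -5 + N**2 - N)
(Q(25, 4)*(849 + (282 - 510)*(34 - 70)) + S(-1446))*(1075725 + 2593808) = ((4 - 4*25)*(849 + (282 - 510)*(34 - 70)) + (-5 + (-1446)**2 - 1*(-1446)))*(1075725 + 2593808) = ((4 - 100)*(849 - 228*(-36)) + (-5 + 2090916 + 1446))*3669533 = (-96*(849 + 8208) + 2092357)*3669533 = (-96*9057 + 2092357)*3669533 = (-869472 + 2092357)*3669533 = 1222885*3669533 = 4487416862705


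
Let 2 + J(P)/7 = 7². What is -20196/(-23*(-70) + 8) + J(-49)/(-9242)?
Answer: -93591877/7476778 ≈ -12.518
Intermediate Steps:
J(P) = 329 (J(P) = -14 + 7*7² = -14 + 7*49 = -14 + 343 = 329)
-20196/(-23*(-70) + 8) + J(-49)/(-9242) = -20196/(-23*(-70) + 8) + 329/(-9242) = -20196/(1610 + 8) + 329*(-1/9242) = -20196/1618 - 329/9242 = -20196*1/1618 - 329/9242 = -10098/809 - 329/9242 = -93591877/7476778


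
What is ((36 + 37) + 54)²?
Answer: 16129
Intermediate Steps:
((36 + 37) + 54)² = (73 + 54)² = 127² = 16129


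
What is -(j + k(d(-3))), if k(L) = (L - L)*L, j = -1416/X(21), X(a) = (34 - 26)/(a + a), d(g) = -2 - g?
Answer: 7434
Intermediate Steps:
X(a) = 4/a (X(a) = 8/((2*a)) = 8*(1/(2*a)) = 4/a)
j = -7434 (j = -1416/(4/21) = -1416/(4*(1/21)) = -1416/4/21 = -1416*21/4 = -7434)
k(L) = 0 (k(L) = 0*L = 0)
-(j + k(d(-3))) = -(-7434 + 0) = -1*(-7434) = 7434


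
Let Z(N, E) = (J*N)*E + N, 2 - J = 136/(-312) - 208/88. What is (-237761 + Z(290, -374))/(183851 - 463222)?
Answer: 29563109/10895469 ≈ 2.7133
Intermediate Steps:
J = 2059/429 (J = 2 - (136/(-312) - 208/88) = 2 - (136*(-1/312) - 208*1/88) = 2 - (-17/39 - 26/11) = 2 - 1*(-1201/429) = 2 + 1201/429 = 2059/429 ≈ 4.7995)
Z(N, E) = N + 2059*E*N/429 (Z(N, E) = (2059*N/429)*E + N = 2059*E*N/429 + N = N + 2059*E*N/429)
(-237761 + Z(290, -374))/(183851 - 463222) = (-237761 + (1/429)*290*(429 + 2059*(-374)))/(183851 - 463222) = (-237761 + (1/429)*290*(429 - 770066))/(-279371) = (-237761 + (1/429)*290*(-769637))*(-1/279371) = (-237761 - 20290430/39)*(-1/279371) = -29563109/39*(-1/279371) = 29563109/10895469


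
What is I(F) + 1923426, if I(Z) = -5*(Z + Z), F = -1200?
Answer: 1935426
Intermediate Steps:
I(Z) = -10*Z
I(F) + 1923426 = -10*(-1200) + 1923426 = 12000 + 1923426 = 1935426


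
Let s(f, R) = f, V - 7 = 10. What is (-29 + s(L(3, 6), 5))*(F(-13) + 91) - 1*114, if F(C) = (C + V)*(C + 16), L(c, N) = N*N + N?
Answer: 1225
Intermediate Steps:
V = 17 (V = 7 + 10 = 17)
L(c, N) = N + N**2 (L(c, N) = N**2 + N = N + N**2)
F(C) = (16 + C)*(17 + C) (F(C) = (C + 17)*(C + 16) = (17 + C)*(16 + C) = (16 + C)*(17 + C))
(-29 + s(L(3, 6), 5))*(F(-13) + 91) - 1*114 = (-29 + 6*(1 + 6))*((272 + (-13)**2 + 33*(-13)) + 91) - 1*114 = (-29 + 6*7)*((272 + 169 - 429) + 91) - 114 = (-29 + 42)*(12 + 91) - 114 = 13*103 - 114 = 1339 - 114 = 1225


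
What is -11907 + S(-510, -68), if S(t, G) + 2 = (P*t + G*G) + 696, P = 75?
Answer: -44839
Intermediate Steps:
S(t, G) = 694 + G² + 75*t (S(t, G) = -2 + ((75*t + G*G) + 696) = -2 + ((75*t + G²) + 696) = -2 + ((G² + 75*t) + 696) = -2 + (696 + G² + 75*t) = 694 + G² + 75*t)
-11907 + S(-510, -68) = -11907 + (694 + (-68)² + 75*(-510)) = -11907 + (694 + 4624 - 38250) = -11907 - 32932 = -44839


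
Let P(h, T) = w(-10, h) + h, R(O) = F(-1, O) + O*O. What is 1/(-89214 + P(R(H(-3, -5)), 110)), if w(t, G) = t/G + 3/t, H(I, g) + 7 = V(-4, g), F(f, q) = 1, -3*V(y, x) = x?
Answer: -4770/425413381 ≈ -1.1213e-5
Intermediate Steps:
V(y, x) = -x/3
H(I, g) = -7 - g/3
w(t, G) = 3/t + t/G
R(O) = 1 + O² (R(O) = 1 + O*O = 1 + O²)
P(h, T) = -3/10 + h - 10/h (P(h, T) = (3/(-10) - 10/h) + h = (3*(-⅒) - 10/h) + h = (-3/10 - 10/h) + h = -3/10 + h - 10/h)
1/(-89214 + P(R(H(-3, -5)), 110)) = 1/(-89214 + (-3/10 + (1 + (-7 - ⅓*(-5))²) - 10/(1 + (-7 - ⅓*(-5))²))) = 1/(-89214 + (-3/10 + (1 + (-7 + 5/3)²) - 10/(1 + (-7 + 5/3)²))) = 1/(-89214 + (-3/10 + (1 + (-16/3)²) - 10/(1 + (-16/3)²))) = 1/(-89214 + (-3/10 + (1 + 256/9) - 10/(1 + 256/9))) = 1/(-89214 + (-3/10 + 265/9 - 10/265/9)) = 1/(-89214 + (-3/10 + 265/9 - 10*9/265)) = 1/(-89214 + (-3/10 + 265/9 - 18/53)) = 1/(-89214 + 137399/4770) = 1/(-425413381/4770) = -4770/425413381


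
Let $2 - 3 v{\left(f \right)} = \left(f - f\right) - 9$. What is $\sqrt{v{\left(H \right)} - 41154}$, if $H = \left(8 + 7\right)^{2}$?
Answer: $\frac{i \sqrt{370353}}{3} \approx 202.86 i$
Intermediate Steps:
$H = 225$ ($H = 15^{2} = 225$)
$v{\left(f \right)} = \frac{11}{3}$ ($v{\left(f \right)} = \frac{2}{3} - \frac{\left(f - f\right) - 9}{3} = \frac{2}{3} - \frac{0 - 9}{3} = \frac{2}{3} - -3 = \frac{2}{3} + 3 = \frac{11}{3}$)
$\sqrt{v{\left(H \right)} - 41154} = \sqrt{\frac{11}{3} - 41154} = \sqrt{- \frac{123451}{3}} = \frac{i \sqrt{370353}}{3}$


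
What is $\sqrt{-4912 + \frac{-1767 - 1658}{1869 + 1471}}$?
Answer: $\frac{i \sqrt{548077467}}{334} \approx 70.093 i$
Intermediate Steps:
$\sqrt{-4912 + \frac{-1767 - 1658}{1869 + 1471}} = \sqrt{-4912 - \frac{3425}{3340}} = \sqrt{-4912 - \frac{685}{668}} = \sqrt{- \frac{3281901}{668}} = \frac{i \sqrt{548077467}}{334}$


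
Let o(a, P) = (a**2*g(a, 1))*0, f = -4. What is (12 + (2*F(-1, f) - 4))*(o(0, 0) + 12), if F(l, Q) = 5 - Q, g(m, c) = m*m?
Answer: 312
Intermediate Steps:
g(m, c) = m**2
o(a, P) = 0 (o(a, P) = (a**2*a**2)*0 = a**4*0 = 0)
(12 + (2*F(-1, f) - 4))*(o(0, 0) + 12) = (12 + (2*(5 - 1*(-4)) - 4))*(0 + 12) = (12 + (2*(5 + 4) - 4))*12 = (12 + (2*9 - 4))*12 = (12 + (18 - 4))*12 = (12 + 14)*12 = 26*12 = 312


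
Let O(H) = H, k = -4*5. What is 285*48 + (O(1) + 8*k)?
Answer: 13521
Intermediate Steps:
k = -20
285*48 + (O(1) + 8*k) = 285*48 + (1 + 8*(-20)) = 13680 + (1 - 160) = 13680 - 159 = 13521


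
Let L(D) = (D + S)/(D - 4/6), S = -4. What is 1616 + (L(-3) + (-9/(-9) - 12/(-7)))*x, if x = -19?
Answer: 117668/77 ≈ 1528.2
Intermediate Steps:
L(D) = (-4 + D)/(-⅔ + D) (L(D) = (D - 4)/(D - 4/6) = (-4 + D)/(D - 4*⅙) = (-4 + D)/(D - ⅔) = (-4 + D)/(-⅔ + D))
1616 + (L(-3) + (-9/(-9) - 12/(-7)))*x = 1616 + (3*(-4 - 3)/(-2 + 3*(-3)) + (-9/(-9) - 12/(-7)))*(-19) = 1616 + (3*(-7)/(-2 - 9) + (-9*(-⅑) - 12*(-⅐)))*(-19) = 1616 + (3*(-7)/(-11) + (1 + 12/7))*(-19) = 1616 + (3*(-1/11)*(-7) + 19/7)*(-19) = 1616 + (21/11 + 19/7)*(-19) = 1616 + (356/77)*(-19) = 1616 - 6764/77 = 117668/77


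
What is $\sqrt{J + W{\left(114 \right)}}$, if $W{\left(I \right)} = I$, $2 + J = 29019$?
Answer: $\sqrt{29131} \approx 170.68$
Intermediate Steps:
$J = 29017$ ($J = -2 + 29019 = 29017$)
$\sqrt{J + W{\left(114 \right)}} = \sqrt{29017 + 114} = \sqrt{29131}$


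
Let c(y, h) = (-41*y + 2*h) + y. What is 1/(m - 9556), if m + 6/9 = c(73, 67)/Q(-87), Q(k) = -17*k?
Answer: -1479/14137096 ≈ -0.00010462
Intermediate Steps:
c(y, h) = -40*y + 2*h
m = -3772/1479 (m = -2/3 + (-40*73 + 2*67)/((-17*(-87))) = -2/3 + (-2920 + 134)/1479 = -2/3 - 2786*1/1479 = -2/3 - 2786/1479 = -3772/1479 ≈ -2.5504)
1/(m - 9556) = 1/(-3772/1479 - 9556) = 1/(-14137096/1479) = -1479/14137096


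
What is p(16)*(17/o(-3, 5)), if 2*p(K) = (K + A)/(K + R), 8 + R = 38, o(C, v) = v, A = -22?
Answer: -51/230 ≈ -0.22174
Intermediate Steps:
R = 30 (R = -8 + 38 = 30)
p(K) = (-22 + K)/(2*(30 + K)) (p(K) = ((K - 22)/(K + 30))/2 = ((-22 + K)/(30 + K))/2 = (-22 + K)/(2*(30 + K)))
p(16)*(17/o(-3, 5)) = ((-22 + 16)/(2*(30 + 16)))*(17/5) = ((½)*(-6)/46)*(17*(⅕)) = ((½)*(1/46)*(-6))*(17/5) = -3/46*17/5 = -51/230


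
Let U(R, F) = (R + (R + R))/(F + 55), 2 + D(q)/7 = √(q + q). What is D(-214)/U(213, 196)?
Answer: -3514/639 + 3514*I*√107/639 ≈ -5.4992 + 56.884*I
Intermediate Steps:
D(q) = -14 + 7*√2*√q (D(q) = -14 + 7*√(q + q) = -14 + 7*√(2*q) = -14 + 7*(√2*√q) = -14 + 7*√2*√q)
U(R, F) = 3*R/(55 + F) (U(R, F) = (R + 2*R)/(55 + F) = (3*R)/(55 + F) = 3*R/(55 + F))
D(-214)/U(213, 196) = (-14 + 7*√2*√(-214))/((3*213/(55 + 196))) = (-14 + 7*√2*(I*√214))/((3*213/251)) = (-14 + 14*I*√107)/((3*213*(1/251))) = (-14 + 14*I*√107)/(639/251) = (-14 + 14*I*√107)*(251/639) = -3514/639 + 3514*I*√107/639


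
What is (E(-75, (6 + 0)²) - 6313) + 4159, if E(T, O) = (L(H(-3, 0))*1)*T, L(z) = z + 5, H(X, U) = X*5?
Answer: -1404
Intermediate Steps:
H(X, U) = 5*X
L(z) = 5 + z
E(T, O) = -10*T (E(T, O) = ((5 + 5*(-3))*1)*T = ((5 - 15)*1)*T = (-10*1)*T = -10*T)
(E(-75, (6 + 0)²) - 6313) + 4159 = (-10*(-75) - 6313) + 4159 = (750 - 6313) + 4159 = -5563 + 4159 = -1404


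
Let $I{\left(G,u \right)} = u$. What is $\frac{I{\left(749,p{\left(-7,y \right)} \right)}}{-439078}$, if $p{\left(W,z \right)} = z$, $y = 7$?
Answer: $- \frac{7}{439078} \approx -1.5942 \cdot 10^{-5}$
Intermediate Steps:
$\frac{I{\left(749,p{\left(-7,y \right)} \right)}}{-439078} = \frac{7}{-439078} = 7 \left(- \frac{1}{439078}\right) = - \frac{7}{439078}$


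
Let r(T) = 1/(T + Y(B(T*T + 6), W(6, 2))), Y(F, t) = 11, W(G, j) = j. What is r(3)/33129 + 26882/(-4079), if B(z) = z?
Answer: -12468028813/1891864674 ≈ -6.5903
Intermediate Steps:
r(T) = 1/(11 + T) (r(T) = 1/(T + 11) = 1/(11 + T))
r(3)/33129 + 26882/(-4079) = 1/((11 + 3)*33129) + 26882/(-4079) = (1/33129)/14 + 26882*(-1/4079) = (1/14)*(1/33129) - 26882/4079 = 1/463806 - 26882/4079 = -12468028813/1891864674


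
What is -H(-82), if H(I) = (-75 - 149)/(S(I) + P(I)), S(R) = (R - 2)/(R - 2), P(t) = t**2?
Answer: 224/6725 ≈ 0.033309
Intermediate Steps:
S(R) = 1 (S(R) = (-2 + R)/(-2 + R) = 1)
H(I) = -224/(1 + I**2) (H(I) = (-75 - 149)/(1 + I**2) = -224/(1 + I**2))
-H(-82) = -(-224)/(1 + (-82)**2) = -(-224)/(1 + 6724) = -(-224)/6725 = -1*(-224/6725) = 224/6725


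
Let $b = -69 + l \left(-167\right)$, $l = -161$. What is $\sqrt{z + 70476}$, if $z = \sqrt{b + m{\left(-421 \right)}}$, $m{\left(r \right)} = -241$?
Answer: $\sqrt{70476 + 3 \sqrt{2953}} \approx 265.78$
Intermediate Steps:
$b = 26818$ ($b = -69 - -26887 = -69 + 26887 = 26818$)
$z = 3 \sqrt{2953}$ ($z = \sqrt{26818 - 241} = \sqrt{26577} = 3 \sqrt{2953} \approx 163.02$)
$\sqrt{z + 70476} = \sqrt{3 \sqrt{2953} + 70476} = \sqrt{70476 + 3 \sqrt{2953}}$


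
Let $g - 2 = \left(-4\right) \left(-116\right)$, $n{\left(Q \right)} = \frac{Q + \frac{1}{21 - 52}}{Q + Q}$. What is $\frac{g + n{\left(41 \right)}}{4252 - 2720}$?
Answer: $\frac{592921}{1947172} \approx 0.3045$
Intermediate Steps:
$n{\left(Q \right)} = \frac{- \frac{1}{31} + Q}{2 Q}$ ($n{\left(Q \right)} = \frac{Q + \frac{1}{-31}}{2 Q} = \left(Q - \frac{1}{31}\right) \frac{1}{2 Q} = \left(- \frac{1}{31} + Q\right) \frac{1}{2 Q} = \frac{- \frac{1}{31} + Q}{2 Q}$)
$g = 466$ ($g = 2 - -464 = 2 + 464 = 466$)
$\frac{g + n{\left(41 \right)}}{4252 - 2720} = \frac{466 + \frac{-1 + 31 \cdot 41}{62 \cdot 41}}{4252 - 2720} = \frac{466 + \frac{1}{62} \cdot \frac{1}{41} \left(-1 + 1271\right)}{1532} = \left(466 + \frac{1}{62} \cdot \frac{1}{41} \cdot 1270\right) \frac{1}{1532} = \left(466 + \frac{635}{1271}\right) \frac{1}{1532} = \frac{592921}{1271} \cdot \frac{1}{1532} = \frac{592921}{1947172}$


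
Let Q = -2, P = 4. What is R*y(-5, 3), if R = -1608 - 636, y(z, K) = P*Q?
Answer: 17952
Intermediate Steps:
y(z, K) = -8 (y(z, K) = 4*(-2) = -8)
R = -2244
R*y(-5, 3) = -2244*(-8) = 17952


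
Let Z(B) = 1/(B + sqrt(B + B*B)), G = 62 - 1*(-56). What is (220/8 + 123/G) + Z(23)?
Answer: 1625/59 + 2*sqrt(138)/23 ≈ 28.564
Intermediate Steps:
G = 118 (G = 62 + 56 = 118)
Z(B) = 1/(B + sqrt(B + B**2))
(220/8 + 123/G) + Z(23) = (220/8 + 123/118) + 1/(23 + sqrt(23*(1 + 23))) = (220*(1/8) + 123*(1/118)) + 1/(23 + sqrt(23*24)) = (55/2 + 123/118) + 1/(23 + sqrt(552)) = 1684/59 + 1/(23 + 2*sqrt(138))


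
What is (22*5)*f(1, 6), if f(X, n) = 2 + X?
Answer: 330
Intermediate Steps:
(22*5)*f(1, 6) = (22*5)*(2 + 1) = 110*3 = 330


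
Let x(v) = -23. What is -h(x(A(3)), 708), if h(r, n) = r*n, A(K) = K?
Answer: 16284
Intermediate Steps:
h(r, n) = n*r
-h(x(A(3)), 708) = -708*(-23) = -1*(-16284) = 16284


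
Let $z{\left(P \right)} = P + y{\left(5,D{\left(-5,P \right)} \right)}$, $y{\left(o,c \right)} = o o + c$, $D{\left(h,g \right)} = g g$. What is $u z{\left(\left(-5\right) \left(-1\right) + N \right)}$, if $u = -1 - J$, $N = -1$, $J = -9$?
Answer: $360$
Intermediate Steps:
$D{\left(h,g \right)} = g^{2}$
$y{\left(o,c \right)} = c + o^{2}$ ($y{\left(o,c \right)} = o^{2} + c = c + o^{2}$)
$z{\left(P \right)} = 25 + P + P^{2}$ ($z{\left(P \right)} = P + \left(P^{2} + 5^{2}\right) = P + \left(P^{2} + 25\right) = P + \left(25 + P^{2}\right) = 25 + P + P^{2}$)
$u = 8$ ($u = -1 - -9 = -1 + 9 = 8$)
$u z{\left(\left(-5\right) \left(-1\right) + N \right)} = 8 \left(25 - -4 + \left(\left(-5\right) \left(-1\right) - 1\right)^{2}\right) = 8 \left(25 + \left(5 - 1\right) + \left(5 - 1\right)^{2}\right) = 8 \left(25 + 4 + 4^{2}\right) = 8 \left(25 + 4 + 16\right) = 8 \cdot 45 = 360$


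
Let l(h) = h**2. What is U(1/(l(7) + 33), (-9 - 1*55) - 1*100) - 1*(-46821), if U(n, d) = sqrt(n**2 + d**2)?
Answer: 46821 + sqrt(180848705)/82 ≈ 46985.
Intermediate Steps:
U(n, d) = sqrt(d**2 + n**2)
U(1/(l(7) + 33), (-9 - 1*55) - 1*100) - 1*(-46821) = sqrt(((-9 - 1*55) - 1*100)**2 + (1/(7**2 + 33))**2) - 1*(-46821) = sqrt(((-9 - 55) - 100)**2 + (1/(49 + 33))**2) + 46821 = sqrt((-64 - 100)**2 + (1/82)**2) + 46821 = sqrt((-164)**2 + (1/82)**2) + 46821 = sqrt(26896 + 1/6724) + 46821 = sqrt(180848705/6724) + 46821 = sqrt(180848705)/82 + 46821 = 46821 + sqrt(180848705)/82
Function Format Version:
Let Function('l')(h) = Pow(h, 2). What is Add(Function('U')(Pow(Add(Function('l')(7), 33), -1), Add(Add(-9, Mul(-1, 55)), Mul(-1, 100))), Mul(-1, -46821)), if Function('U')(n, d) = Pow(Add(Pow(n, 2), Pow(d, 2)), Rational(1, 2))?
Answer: Add(46821, Mul(Rational(1, 82), Pow(180848705, Rational(1, 2)))) ≈ 46985.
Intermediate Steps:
Function('U')(n, d) = Pow(Add(Pow(d, 2), Pow(n, 2)), Rational(1, 2))
Add(Function('U')(Pow(Add(Function('l')(7), 33), -1), Add(Add(-9, Mul(-1, 55)), Mul(-1, 100))), Mul(-1, -46821)) = Add(Pow(Add(Pow(Add(Add(-9, Mul(-1, 55)), Mul(-1, 100)), 2), Pow(Pow(Add(Pow(7, 2), 33), -1), 2)), Rational(1, 2)), Mul(-1, -46821)) = Add(Pow(Add(Pow(Add(Add(-9, -55), -100), 2), Pow(Pow(Add(49, 33), -1), 2)), Rational(1, 2)), 46821) = Add(Pow(Add(Pow(Add(-64, -100), 2), Pow(Pow(82, -1), 2)), Rational(1, 2)), 46821) = Add(Pow(Add(Pow(-164, 2), Pow(Rational(1, 82), 2)), Rational(1, 2)), 46821) = Add(Pow(Add(26896, Rational(1, 6724)), Rational(1, 2)), 46821) = Add(Pow(Rational(180848705, 6724), Rational(1, 2)), 46821) = Add(Mul(Rational(1, 82), Pow(180848705, Rational(1, 2))), 46821) = Add(46821, Mul(Rational(1, 82), Pow(180848705, Rational(1, 2))))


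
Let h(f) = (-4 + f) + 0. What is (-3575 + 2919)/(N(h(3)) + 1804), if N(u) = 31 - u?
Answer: -164/459 ≈ -0.35730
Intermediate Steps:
h(f) = -4 + f
(-3575 + 2919)/(N(h(3)) + 1804) = (-3575 + 2919)/((31 - (-4 + 3)) + 1804) = -656/((31 - 1*(-1)) + 1804) = -656/((31 + 1) + 1804) = -656/(32 + 1804) = -656/1836 = -656*1/1836 = -164/459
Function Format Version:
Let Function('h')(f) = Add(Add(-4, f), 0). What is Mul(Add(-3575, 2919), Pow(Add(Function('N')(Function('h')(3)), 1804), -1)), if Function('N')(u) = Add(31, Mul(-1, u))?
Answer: Rational(-164, 459) ≈ -0.35730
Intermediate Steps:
Function('h')(f) = Add(-4, f)
Mul(Add(-3575, 2919), Pow(Add(Function('N')(Function('h')(3)), 1804), -1)) = Mul(Add(-3575, 2919), Pow(Add(Add(31, Mul(-1, Add(-4, 3))), 1804), -1)) = Mul(-656, Pow(Add(Add(31, Mul(-1, -1)), 1804), -1)) = Mul(-656, Pow(Add(Add(31, 1), 1804), -1)) = Mul(-656, Pow(Add(32, 1804), -1)) = Mul(-656, Pow(1836, -1)) = Mul(-656, Rational(1, 1836)) = Rational(-164, 459)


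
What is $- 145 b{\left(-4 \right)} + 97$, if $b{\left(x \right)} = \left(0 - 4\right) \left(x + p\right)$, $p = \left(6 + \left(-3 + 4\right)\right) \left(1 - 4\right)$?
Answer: $-14403$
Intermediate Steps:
$p = -21$ ($p = \left(6 + 1\right) \left(-3\right) = 7 \left(-3\right) = -21$)
$b{\left(x \right)} = 84 - 4 x$ ($b{\left(x \right)} = \left(0 - 4\right) \left(x - 21\right) = - 4 \left(-21 + x\right) = 84 - 4 x$)
$- 145 b{\left(-4 \right)} + 97 = - 145 \left(84 - -16\right) + 97 = - 145 \left(84 + 16\right) + 97 = \left(-145\right) 100 + 97 = -14500 + 97 = -14403$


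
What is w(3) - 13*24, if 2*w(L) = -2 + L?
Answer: -623/2 ≈ -311.50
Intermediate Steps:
w(L) = -1 + L/2 (w(L) = (-2 + L)/2 = -1 + L/2)
w(3) - 13*24 = (-1 + (½)*3) - 13*24 = (-1 + 3/2) - 312 = ½ - 312 = -623/2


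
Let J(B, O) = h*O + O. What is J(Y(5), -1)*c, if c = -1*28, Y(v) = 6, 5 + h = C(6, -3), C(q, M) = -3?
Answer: -196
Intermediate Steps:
h = -8 (h = -5 - 3 = -8)
J(B, O) = -7*O (J(B, O) = -8*O + O = -7*O)
c = -28
J(Y(5), -1)*c = -7*(-1)*(-28) = 7*(-28) = -196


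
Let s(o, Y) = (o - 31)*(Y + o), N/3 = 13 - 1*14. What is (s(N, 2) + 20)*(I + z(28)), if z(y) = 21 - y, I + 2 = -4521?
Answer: -244620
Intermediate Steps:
I = -4523 (I = -2 - 4521 = -4523)
N = -3 (N = 3*(13 - 1*14) = 3*(13 - 14) = 3*(-1) = -3)
s(o, Y) = (-31 + o)*(Y + o)
(s(N, 2) + 20)*(I + z(28)) = (((-3)² - 31*2 - 31*(-3) + 2*(-3)) + 20)*(-4523 + (21 - 1*28)) = ((9 - 62 + 93 - 6) + 20)*(-4523 + (21 - 28)) = (34 + 20)*(-4523 - 7) = 54*(-4530) = -244620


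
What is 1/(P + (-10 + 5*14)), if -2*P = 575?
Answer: -2/455 ≈ -0.0043956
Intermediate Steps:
P = -575/2 (P = -½*575 = -575/2 ≈ -287.50)
1/(P + (-10 + 5*14)) = 1/(-575/2 + (-10 + 5*14)) = 1/(-575/2 + (-10 + 70)) = 1/(-575/2 + 60) = 1/(-455/2) = -2/455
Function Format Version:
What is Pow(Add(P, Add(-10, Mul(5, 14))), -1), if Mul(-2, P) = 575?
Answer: Rational(-2, 455) ≈ -0.0043956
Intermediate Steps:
P = Rational(-575, 2) (P = Mul(Rational(-1, 2), 575) = Rational(-575, 2) ≈ -287.50)
Pow(Add(P, Add(-10, Mul(5, 14))), -1) = Pow(Add(Rational(-575, 2), Add(-10, Mul(5, 14))), -1) = Pow(Add(Rational(-575, 2), Add(-10, 70)), -1) = Pow(Add(Rational(-575, 2), 60), -1) = Pow(Rational(-455, 2), -1) = Rational(-2, 455)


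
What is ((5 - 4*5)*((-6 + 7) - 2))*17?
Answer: 255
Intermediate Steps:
((5 - 4*5)*((-6 + 7) - 2))*17 = ((5 - 20)*(1 - 2))*17 = -15*(-1)*17 = 15*17 = 255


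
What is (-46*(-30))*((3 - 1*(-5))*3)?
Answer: 33120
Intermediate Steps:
(-46*(-30))*((3 - 1*(-5))*3) = 1380*((3 + 5)*3) = 1380*(8*3) = 1380*24 = 33120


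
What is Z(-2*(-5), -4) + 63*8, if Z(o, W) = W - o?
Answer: 490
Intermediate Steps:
Z(-2*(-5), -4) + 63*8 = (-4 - (-2)*(-5)) + 63*8 = (-4 - 1*10) + 504 = (-4 - 10) + 504 = -14 + 504 = 490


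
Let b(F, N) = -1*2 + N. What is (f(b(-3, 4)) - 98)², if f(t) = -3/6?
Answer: 38809/4 ≈ 9702.3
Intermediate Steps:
b(F, N) = -2 + N
f(t) = -½ (f(t) = -3*⅙ = -½)
(f(b(-3, 4)) - 98)² = (-½ - 98)² = (-197/2)² = 38809/4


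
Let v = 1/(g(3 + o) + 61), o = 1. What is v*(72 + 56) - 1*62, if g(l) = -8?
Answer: -3158/53 ≈ -59.585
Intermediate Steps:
v = 1/53 (v = 1/(-8 + 61) = 1/53 ≈ 0.018868)
v*(72 + 56) - 1*62 = (72 + 56)/53 - 1*62 = (1/53)*128 - 62 = 128/53 - 62 = -3158/53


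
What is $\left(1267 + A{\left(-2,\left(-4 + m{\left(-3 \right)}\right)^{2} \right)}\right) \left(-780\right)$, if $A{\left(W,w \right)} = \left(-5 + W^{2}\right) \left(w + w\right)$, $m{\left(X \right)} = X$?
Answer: $-911820$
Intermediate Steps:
$A{\left(W,w \right)} = 2 w \left(-5 + W^{2}\right)$ ($A{\left(W,w \right)} = \left(-5 + W^{2}\right) 2 w = 2 w \left(-5 + W^{2}\right)$)
$\left(1267 + A{\left(-2,\left(-4 + m{\left(-3 \right)}\right)^{2} \right)}\right) \left(-780\right) = \left(1267 + 2 \left(-4 - 3\right)^{2} \left(-5 + \left(-2\right)^{2}\right)\right) \left(-780\right) = \left(1267 + 2 \left(-7\right)^{2} \left(-5 + 4\right)\right) \left(-780\right) = \left(1267 + 2 \cdot 49 \left(-1\right)\right) \left(-780\right) = \left(1267 - 98\right) \left(-780\right) = 1169 \left(-780\right) = -911820$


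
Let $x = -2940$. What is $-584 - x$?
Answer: $2356$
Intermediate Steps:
$-584 - x = -584 - -2940 = -584 + 2940 = 2356$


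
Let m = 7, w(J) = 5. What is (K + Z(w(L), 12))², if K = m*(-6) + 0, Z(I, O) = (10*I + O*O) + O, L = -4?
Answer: 26896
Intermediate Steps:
Z(I, O) = O + O² + 10*I (Z(I, O) = (10*I + O²) + O = (O² + 10*I) + O = O + O² + 10*I)
K = -42 (K = 7*(-6) + 0 = -42 + 0 = -42)
(K + Z(w(L), 12))² = (-42 + (12 + 12² + 10*5))² = (-42 + (12 + 144 + 50))² = (-42 + 206)² = 164² = 26896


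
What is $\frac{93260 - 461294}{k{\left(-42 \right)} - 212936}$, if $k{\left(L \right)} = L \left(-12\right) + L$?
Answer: $\frac{184017}{106237} \approx 1.7321$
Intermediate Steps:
$k{\left(L \right)} = - 11 L$ ($k{\left(L \right)} = - 12 L + L = - 11 L$)
$\frac{93260 - 461294}{k{\left(-42 \right)} - 212936} = \frac{93260 - 461294}{\left(-11\right) \left(-42\right) - 212936} = - \frac{368034}{462 - 212936} = - \frac{368034}{-212474} = \left(-368034\right) \left(- \frac{1}{212474}\right) = \frac{184017}{106237}$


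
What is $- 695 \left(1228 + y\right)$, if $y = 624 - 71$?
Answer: $-1237795$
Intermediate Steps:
$y = 553$ ($y = 624 - 71 = 553$)
$- 695 \left(1228 + y\right) = - 695 \left(1228 + 553\right) = \left(-695\right) 1781 = -1237795$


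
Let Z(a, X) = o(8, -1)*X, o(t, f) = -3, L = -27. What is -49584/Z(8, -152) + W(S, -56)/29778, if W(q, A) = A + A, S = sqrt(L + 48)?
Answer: -4394534/40413 ≈ -108.74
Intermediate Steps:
Z(a, X) = -3*X
S = sqrt(21) (S = sqrt(-27 + 48) = sqrt(21) ≈ 4.5826)
W(q, A) = 2*A
-49584/Z(8, -152) + W(S, -56)/29778 = -49584/((-3*(-152))) + (2*(-56))/29778 = -49584/456 - 112*1/29778 = -49584*1/456 - 8/2127 = -2066/19 - 8/2127 = -4394534/40413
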